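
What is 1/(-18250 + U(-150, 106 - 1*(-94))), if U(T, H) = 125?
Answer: -1/18125 ≈ -5.5172e-5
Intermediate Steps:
1/(-18250 + U(-150, 106 - 1*(-94))) = 1/(-18250 + 125) = 1/(-18125) = -1/18125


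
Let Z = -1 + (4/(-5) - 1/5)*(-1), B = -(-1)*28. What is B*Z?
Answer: 0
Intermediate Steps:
B = 28 (B = -1*(-28) = 28)
Z = 0 (Z = -1 + (4*(-⅕) - 1*⅕)*(-1) = -1 + (-⅘ - ⅕)*(-1) = -1 - 1*(-1) = -1 + 1 = 0)
B*Z = 28*0 = 0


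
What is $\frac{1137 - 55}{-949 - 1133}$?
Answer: $- \frac{541}{1041} \approx -0.51969$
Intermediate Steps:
$\frac{1137 - 55}{-949 - 1133} = \frac{1082}{-2082} = 1082 \left(- \frac{1}{2082}\right) = - \frac{541}{1041}$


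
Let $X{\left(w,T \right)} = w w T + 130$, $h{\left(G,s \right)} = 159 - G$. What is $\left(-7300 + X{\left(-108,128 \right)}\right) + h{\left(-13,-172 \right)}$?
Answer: $1485994$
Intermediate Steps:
$X{\left(w,T \right)} = 130 + T w^{2}$ ($X{\left(w,T \right)} = w^{2} T + 130 = T w^{2} + 130 = 130 + T w^{2}$)
$\left(-7300 + X{\left(-108,128 \right)}\right) + h{\left(-13,-172 \right)} = \left(-7300 + \left(130 + 128 \left(-108\right)^{2}\right)\right) + \left(159 - -13\right) = \left(-7300 + \left(130 + 128 \cdot 11664\right)\right) + \left(159 + 13\right) = \left(-7300 + \left(130 + 1492992\right)\right) + 172 = \left(-7300 + 1493122\right) + 172 = 1485822 + 172 = 1485994$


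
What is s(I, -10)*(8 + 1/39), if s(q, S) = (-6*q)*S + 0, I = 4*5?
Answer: 125200/13 ≈ 9630.8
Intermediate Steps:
I = 20
s(q, S) = -6*S*q (s(q, S) = -6*S*q + 0 = -6*S*q)
s(I, -10)*(8 + 1/39) = (-6*(-10)*20)*(8 + 1/39) = 1200*(8 + 1/39) = 1200*(313/39) = 125200/13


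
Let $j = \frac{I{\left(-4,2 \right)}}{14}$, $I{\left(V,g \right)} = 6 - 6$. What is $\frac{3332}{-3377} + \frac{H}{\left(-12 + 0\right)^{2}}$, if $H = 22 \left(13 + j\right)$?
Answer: $\frac{243007}{243144} \approx 0.99944$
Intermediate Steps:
$I{\left(V,g \right)} = 0$ ($I{\left(V,g \right)} = 6 - 6 = 0$)
$j = 0$ ($j = \frac{0}{14} = 0 \cdot \frac{1}{14} = 0$)
$H = 286$ ($H = 22 \left(13 + 0\right) = 22 \cdot 13 = 286$)
$\frac{3332}{-3377} + \frac{H}{\left(-12 + 0\right)^{2}} = \frac{3332}{-3377} + \frac{286}{\left(-12 + 0\right)^{2}} = 3332 \left(- \frac{1}{3377}\right) + \frac{286}{\left(-12\right)^{2}} = - \frac{3332}{3377} + \frac{286}{144} = - \frac{3332}{3377} + 286 \cdot \frac{1}{144} = - \frac{3332}{3377} + \frac{143}{72} = \frac{243007}{243144}$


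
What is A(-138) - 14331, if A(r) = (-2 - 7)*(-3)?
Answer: -14304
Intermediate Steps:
A(r) = 27 (A(r) = -9*(-3) = 27)
A(-138) - 14331 = 27 - 14331 = -14304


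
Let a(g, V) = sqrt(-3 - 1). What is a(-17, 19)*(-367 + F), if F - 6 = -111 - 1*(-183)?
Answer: -578*I ≈ -578.0*I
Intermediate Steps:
a(g, V) = 2*I (a(g, V) = sqrt(-4) = 2*I)
F = 78 (F = 6 + (-111 - 1*(-183)) = 6 + (-111 + 183) = 6 + 72 = 78)
a(-17, 19)*(-367 + F) = (2*I)*(-367 + 78) = (2*I)*(-289) = -578*I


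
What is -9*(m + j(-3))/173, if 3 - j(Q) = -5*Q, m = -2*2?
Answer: 144/173 ≈ 0.83237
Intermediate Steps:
m = -4
j(Q) = 3 + 5*Q (j(Q) = 3 - (-5)*Q = 3 + 5*Q)
-9*(m + j(-3))/173 = -9*(-4 + (3 + 5*(-3)))/173 = -9*(-4 + (3 - 15))*(1/173) = -9*(-4 - 12)*(1/173) = -9*(-16)*(1/173) = 144*(1/173) = 144/173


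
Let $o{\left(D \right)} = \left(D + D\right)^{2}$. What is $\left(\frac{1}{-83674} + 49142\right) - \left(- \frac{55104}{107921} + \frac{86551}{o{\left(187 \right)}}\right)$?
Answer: $\frac{165966320342066961}{3377287975996} \approx 49142.0$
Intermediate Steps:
$o{\left(D \right)} = 4 D^{2}$ ($o{\left(D \right)} = \left(2 D\right)^{2} = 4 D^{2}$)
$\left(\frac{1}{-83674} + 49142\right) - \left(- \frac{55104}{107921} + \frac{86551}{o{\left(187 \right)}}\right) = \left(\frac{1}{-83674} + 49142\right) - \left(- \frac{55104}{107921} + \frac{86551}{139876}\right) = \left(- \frac{1}{83674} + 49142\right) - \left(- \frac{55104}{107921} + \frac{86551}{4 \cdot 34969}\right) = \frac{4111907707}{83674} + \left(\frac{55104}{107921} - \frac{86551}{139876}\right) = \frac{4111907707}{83674} - \frac{148449397}{1372323436} = \frac{165966320342066961}{3377287975996}$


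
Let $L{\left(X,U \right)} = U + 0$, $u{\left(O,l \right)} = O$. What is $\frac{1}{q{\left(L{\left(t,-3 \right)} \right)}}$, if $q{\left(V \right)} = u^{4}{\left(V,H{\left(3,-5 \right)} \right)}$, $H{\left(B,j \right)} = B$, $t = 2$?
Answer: $\frac{1}{81} \approx 0.012346$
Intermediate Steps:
$L{\left(X,U \right)} = U$
$q{\left(V \right)} = V^{4}$
$\frac{1}{q{\left(L{\left(t,-3 \right)} \right)}} = \frac{1}{\left(-3\right)^{4}} = \frac{1}{81}$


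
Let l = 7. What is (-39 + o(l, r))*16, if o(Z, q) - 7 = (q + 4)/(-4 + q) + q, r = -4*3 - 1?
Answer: -12096/17 ≈ -711.53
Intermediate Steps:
r = -13 (r = -12 - 1 = -13)
o(Z, q) = 7 + q + (4 + q)/(-4 + q) (o(Z, q) = 7 + ((q + 4)/(-4 + q) + q) = 7 + ((4 + q)/(-4 + q) + q) = 7 + (q + (4 + q)/(-4 + q)) = 7 + q + (4 + q)/(-4 + q))
(-39 + o(l, r))*16 = (-39 + (-24 + (-13)² + 4*(-13))/(-4 - 13))*16 = (-39 + (-24 + 169 - 52)/(-17))*16 = (-39 - 1/17*93)*16 = (-39 - 93/17)*16 = -756/17*16 = -12096/17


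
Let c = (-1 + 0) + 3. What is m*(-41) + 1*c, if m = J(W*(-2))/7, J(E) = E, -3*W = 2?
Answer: -122/21 ≈ -5.8095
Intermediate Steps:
W = -⅔ (W = -⅓*2 = -⅔ ≈ -0.66667)
c = 2 (c = -1 + 3 = 2)
m = 4/21 (m = -⅔*(-2)/7 = (4/3)*(⅐) = 4/21 ≈ 0.19048)
m*(-41) + 1*c = (4/21)*(-41) + 1*2 = -164/21 + 2 = -122/21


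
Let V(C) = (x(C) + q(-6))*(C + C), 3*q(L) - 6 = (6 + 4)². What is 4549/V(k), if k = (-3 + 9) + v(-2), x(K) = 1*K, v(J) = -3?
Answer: 4549/230 ≈ 19.778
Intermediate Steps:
q(L) = 106/3 (q(L) = 2 + (6 + 4)²/3 = 2 + (⅓)*10² = 2 + (⅓)*100 = 2 + 100/3 = 106/3)
x(K) = K
k = 3 (k = (-3 + 9) - 3 = 6 - 3 = 3)
V(C) = 2*C*(106/3 + C) (V(C) = (C + 106/3)*(C + C) = (106/3 + C)*(2*C) = 2*C*(106/3 + C))
4549/V(k) = 4549/(((⅔)*3*(106 + 3*3))) = 4549/(((⅔)*3*(106 + 9))) = 4549/(((⅔)*3*115)) = 4549/230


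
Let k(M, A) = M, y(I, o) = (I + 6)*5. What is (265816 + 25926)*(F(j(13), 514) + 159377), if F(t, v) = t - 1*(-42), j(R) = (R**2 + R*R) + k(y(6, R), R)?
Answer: 46625331214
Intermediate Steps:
y(I, o) = 30 + 5*I (y(I, o) = (6 + I)*5 = 30 + 5*I)
j(R) = 60 + 2*R**2 (j(R) = (R**2 + R*R) + (30 + 5*6) = (R**2 + R**2) + (30 + 30) = 2*R**2 + 60 = 60 + 2*R**2)
F(t, v) = 42 + t (F(t, v) = t + 42 = 42 + t)
(265816 + 25926)*(F(j(13), 514) + 159377) = (265816 + 25926)*((42 + (60 + 2*13**2)) + 159377) = 291742*((42 + (60 + 2*169)) + 159377) = 291742*((42 + (60 + 338)) + 159377) = 291742*((42 + 398) + 159377) = 291742*(440 + 159377) = 291742*159817 = 46625331214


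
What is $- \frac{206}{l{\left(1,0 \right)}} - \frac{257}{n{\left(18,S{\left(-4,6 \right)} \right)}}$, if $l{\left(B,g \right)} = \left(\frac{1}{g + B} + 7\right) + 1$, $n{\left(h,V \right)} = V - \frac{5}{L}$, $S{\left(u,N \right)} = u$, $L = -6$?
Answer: $\frac{9964}{171} \approx 58.269$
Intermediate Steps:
$n{\left(h,V \right)} = \frac{5}{6} + V$ ($n{\left(h,V \right)} = V - \frac{5}{-6} = V - - \frac{5}{6} = V + \frac{5}{6} = \frac{5}{6} + V$)
$l{\left(B,g \right)} = 8 + \frac{1}{B + g}$ ($l{\left(B,g \right)} = \left(\frac{1}{B + g} + 7\right) + 1 = \left(7 + \frac{1}{B + g}\right) + 1 = 8 + \frac{1}{B + g}$)
$- \frac{206}{l{\left(1,0 \right)}} - \frac{257}{n{\left(18,S{\left(-4,6 \right)} \right)}} = - \frac{206}{\frac{1}{1 + 0} \left(1 + 8 \cdot 1 + 8 \cdot 0\right)} - \frac{257}{\frac{5}{6} - 4} = - \frac{206}{1^{-1} \left(1 + 8 + 0\right)} - \frac{257}{- \frac{19}{6}} = - \frac{206}{1 \cdot 9} - - \frac{1542}{19} = - \frac{206}{9} + \frac{1542}{19} = \frac{9964}{171}$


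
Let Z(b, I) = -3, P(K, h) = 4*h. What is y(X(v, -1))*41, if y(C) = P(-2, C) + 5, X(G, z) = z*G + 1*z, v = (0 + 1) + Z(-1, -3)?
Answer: 369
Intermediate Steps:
v = -2 (v = (0 + 1) - 3 = 1 - 3 = -2)
X(G, z) = z + G*z (X(G, z) = G*z + z = z + G*z)
y(C) = 5 + 4*C (y(C) = 4*C + 5 = 5 + 4*C)
y(X(v, -1))*41 = (5 + 4*(-(1 - 2)))*41 = (5 + 4*(-1*(-1)))*41 = (5 + 4*1)*41 = (5 + 4)*41 = 9*41 = 369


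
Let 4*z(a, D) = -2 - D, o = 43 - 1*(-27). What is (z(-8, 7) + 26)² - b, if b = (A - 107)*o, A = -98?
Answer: 238625/16 ≈ 14914.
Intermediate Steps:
o = 70 (o = 43 + 27 = 70)
z(a, D) = -½ - D/4 (z(a, D) = (-2 - D)/4 = -½ - D/4)
b = -14350 (b = (-98 - 107)*70 = -205*70 = -14350)
(z(-8, 7) + 26)² - b = ((-½ - ¼*7) + 26)² - 1*(-14350) = ((-½ - 7/4) + 26)² + 14350 = (-9/4 + 26)² + 14350 = (95/4)² + 14350 = 9025/16 + 14350 = 238625/16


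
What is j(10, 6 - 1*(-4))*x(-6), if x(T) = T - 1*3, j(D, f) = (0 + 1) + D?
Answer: -99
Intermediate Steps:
j(D, f) = 1 + D
x(T) = -3 + T (x(T) = T - 3 = -3 + T)
j(10, 6 - 1*(-4))*x(-6) = (1 + 10)*(-3 - 6) = 11*(-9) = -99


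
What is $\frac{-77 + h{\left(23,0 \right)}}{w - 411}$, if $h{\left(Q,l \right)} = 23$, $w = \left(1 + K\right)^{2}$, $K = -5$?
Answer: $\frac{54}{395} \approx 0.13671$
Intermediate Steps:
$w = 16$ ($w = \left(1 - 5\right)^{2} = \left(-4\right)^{2} = 16$)
$\frac{-77 + h{\left(23,0 \right)}}{w - 411} = \frac{-77 + 23}{16 - 411} = - \frac{54}{-395} = \left(-54\right) \left(- \frac{1}{395}\right) = \frac{54}{395}$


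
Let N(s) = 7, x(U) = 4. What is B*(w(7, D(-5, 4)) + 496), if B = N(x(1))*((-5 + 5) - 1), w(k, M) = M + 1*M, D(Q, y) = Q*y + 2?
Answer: -3220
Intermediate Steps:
D(Q, y) = 2 + Q*y
w(k, M) = 2*M (w(k, M) = M + M = 2*M)
B = -7 (B = 7*((-5 + 5) - 1) = 7*(0 - 1) = 7*(-1) = -7)
B*(w(7, D(-5, 4)) + 496) = -7*(2*(2 - 5*4) + 496) = -7*(2*(2 - 20) + 496) = -7*(2*(-18) + 496) = -7*(-36 + 496) = -7*460 = -3220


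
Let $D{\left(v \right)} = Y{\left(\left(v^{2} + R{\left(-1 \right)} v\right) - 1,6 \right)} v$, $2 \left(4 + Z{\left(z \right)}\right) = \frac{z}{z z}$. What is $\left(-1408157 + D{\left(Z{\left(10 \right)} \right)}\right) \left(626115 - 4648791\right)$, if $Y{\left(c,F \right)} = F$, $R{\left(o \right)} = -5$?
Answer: $\frac{28323273527766}{5} \approx 5.6647 \cdot 10^{12}$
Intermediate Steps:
$Z{\left(z \right)} = -4 + \frac{1}{2 z}$ ($Z{\left(z \right)} = -4 + \frac{z \frac{1}{z z}}{2} = -4 + \frac{z \frac{1}{z^{2}}}{2} = -4 + \frac{1}{2 z}$)
$D{\left(v \right)} = 6 v$
$\left(-1408157 + D{\left(Z{\left(10 \right)} \right)}\right) \left(626115 - 4648791\right) = \left(-1408157 + 6 \left(-4 + \frac{1}{2 \cdot 10}\right)\right) \left(626115 - 4648791\right) = \left(-1408157 + 6 \left(-4 + \frac{1}{2} \cdot \frac{1}{10}\right)\right) \left(-4022676\right) = \left(-1408157 + 6 \left(-4 + \frac{1}{20}\right)\right) \left(-4022676\right) = \left(-1408157 + 6 \left(- \frac{79}{20}\right)\right) \left(-4022676\right) = \left(-1408157 - \frac{237}{10}\right) \left(-4022676\right) = \left(- \frac{14081807}{10}\right) \left(-4022676\right) = \frac{28323273527766}{5}$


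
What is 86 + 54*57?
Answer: 3164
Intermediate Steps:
86 + 54*57 = 86 + 3078 = 3164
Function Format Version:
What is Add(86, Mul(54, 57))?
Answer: 3164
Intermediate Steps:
Add(86, Mul(54, 57)) = Add(86, 3078) = 3164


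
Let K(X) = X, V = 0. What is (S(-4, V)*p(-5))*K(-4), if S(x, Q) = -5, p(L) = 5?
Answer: 100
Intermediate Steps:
(S(-4, V)*p(-5))*K(-4) = -5*5*(-4) = -25*(-4) = 100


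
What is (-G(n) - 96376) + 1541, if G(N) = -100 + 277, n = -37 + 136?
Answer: -95012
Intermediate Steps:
n = 99
G(N) = 177
(-G(n) - 96376) + 1541 = (-1*177 - 96376) + 1541 = (-177 - 96376) + 1541 = -96553 + 1541 = -95012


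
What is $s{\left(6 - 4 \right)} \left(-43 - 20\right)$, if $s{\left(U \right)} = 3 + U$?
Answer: $-315$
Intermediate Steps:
$s{\left(6 - 4 \right)} \left(-43 - 20\right) = \left(3 + \left(6 - 4\right)\right) \left(-43 - 20\right) = \left(3 + 2\right) \left(-63\right) = 5 \left(-63\right) = -315$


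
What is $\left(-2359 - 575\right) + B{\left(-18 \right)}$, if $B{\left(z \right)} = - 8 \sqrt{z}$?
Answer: $-2934 - 24 i \sqrt{2} \approx -2934.0 - 33.941 i$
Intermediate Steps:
$\left(-2359 - 575\right) + B{\left(-18 \right)} = \left(-2359 - 575\right) - 8 \sqrt{-18} = -2934 - 8 \cdot 3 i \sqrt{2} = -2934 - 24 i \sqrt{2}$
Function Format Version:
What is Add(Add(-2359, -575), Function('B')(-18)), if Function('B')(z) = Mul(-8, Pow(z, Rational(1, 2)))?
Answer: Add(-2934, Mul(-24, I, Pow(2, Rational(1, 2)))) ≈ Add(-2934.0, Mul(-33.941, I))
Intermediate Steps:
Add(Add(-2359, -575), Function('B')(-18)) = Add(Add(-2359, -575), Mul(-8, Pow(-18, Rational(1, 2)))) = Add(-2934, Mul(-8, Mul(3, I, Pow(2, Rational(1, 2))))) = Add(-2934, Mul(-24, I, Pow(2, Rational(1, 2))))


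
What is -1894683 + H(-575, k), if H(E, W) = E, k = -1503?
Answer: -1895258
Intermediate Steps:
-1894683 + H(-575, k) = -1894683 - 575 = -1895258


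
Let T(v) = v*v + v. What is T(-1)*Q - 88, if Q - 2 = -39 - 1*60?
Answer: -88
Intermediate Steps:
Q = -97 (Q = 2 + (-39 - 1*60) = 2 + (-39 - 60) = 2 - 99 = -97)
T(v) = v + v**2 (T(v) = v**2 + v = v + v**2)
T(-1)*Q - 88 = -(1 - 1)*(-97) - 88 = -1*0*(-97) - 88 = 0*(-97) - 88 = 0 - 88 = -88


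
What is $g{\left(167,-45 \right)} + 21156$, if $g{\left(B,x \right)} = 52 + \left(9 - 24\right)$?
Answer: $21193$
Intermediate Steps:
$g{\left(B,x \right)} = 37$ ($g{\left(B,x \right)} = 52 - 15 = 37$)
$g{\left(167,-45 \right)} + 21156 = 37 + 21156 = 21193$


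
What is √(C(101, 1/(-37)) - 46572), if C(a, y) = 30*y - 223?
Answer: I*√64063465/37 ≈ 216.32*I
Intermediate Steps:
C(a, y) = -223 + 30*y
√(C(101, 1/(-37)) - 46572) = √((-223 + 30/(-37)) - 46572) = √((-223 + 30*(-1/37)) - 46572) = √((-223 - 30/37) - 46572) = √(-8281/37 - 46572) = √(-1731445/37) = I*√64063465/37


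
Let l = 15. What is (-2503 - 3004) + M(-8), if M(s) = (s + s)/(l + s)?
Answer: -38565/7 ≈ -5509.3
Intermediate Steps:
M(s) = 2*s/(15 + s) (M(s) = (s + s)/(15 + s) = (2*s)/(15 + s) = 2*s/(15 + s))
(-2503 - 3004) + M(-8) = (-2503 - 3004) + 2*(-8)/(15 - 8) = -5507 + 2*(-8)/7 = -5507 + 2*(-8)*(1/7) = -5507 - 16/7 = -38565/7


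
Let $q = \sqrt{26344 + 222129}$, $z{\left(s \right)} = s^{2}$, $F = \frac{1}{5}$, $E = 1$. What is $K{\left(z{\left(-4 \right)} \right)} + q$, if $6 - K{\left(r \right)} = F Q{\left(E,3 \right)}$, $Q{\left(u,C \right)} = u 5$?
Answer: $5 + \sqrt{248473} \approx 503.47$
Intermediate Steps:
$Q{\left(u,C \right)} = 5 u$
$F = \frac{1}{5} \approx 0.2$
$K{\left(r \right)} = 5$ ($K{\left(r \right)} = 6 - \frac{5 \cdot 1}{5} = 6 - \frac{1}{5} \cdot 5 = 6 - 1 = 5$)
$q = \sqrt{248473} \approx 498.47$
$K{\left(z{\left(-4 \right)} \right)} + q = 5 + \sqrt{248473}$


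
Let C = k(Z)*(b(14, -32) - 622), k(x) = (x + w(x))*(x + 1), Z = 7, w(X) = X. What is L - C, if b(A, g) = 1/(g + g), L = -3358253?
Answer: -13154349/4 ≈ -3.2886e+6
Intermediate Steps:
b(A, g) = 1/(2*g)
k(x) = 2*x*(1 + x) (k(x) = (x + x)*(x + 1) = (2*x)*(1 + x) = 2*x*(1 + x))
C = -278663/4 (C = (2*7*(1 + 7))*((1/2)/(-32) - 622) = (2*7*8)*((1/2)*(-1/32) - 622) = 112*(-1/64 - 622) = 112*(-39809/64) = -278663/4 ≈ -69666.)
L - C = -3358253 - 1*(-278663/4) = -3358253 + 278663/4 = -13154349/4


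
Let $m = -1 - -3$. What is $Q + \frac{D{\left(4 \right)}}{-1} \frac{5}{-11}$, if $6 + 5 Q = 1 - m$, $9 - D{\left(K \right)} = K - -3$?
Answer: $- \frac{27}{55} \approx -0.49091$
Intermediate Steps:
$m = 2$ ($m = -1 + 3 = 2$)
$D{\left(K \right)} = 6 - K$ ($D{\left(K \right)} = 9 - \left(K - -3\right) = 9 - \left(K + 3\right) = 9 - \left(3 + K\right) = 6 - K$)
$Q = - \frac{7}{5}$ ($Q = - \frac{6}{5} + \frac{1 - 2}{5} = - \frac{6}{5} + \frac{1}{5} \left(-1\right) = - \frac{6}{5} - \frac{1}{5} = - \frac{7}{5} \approx -1.4$)
$Q + \frac{D{\left(4 \right)}}{-1} \frac{5}{-11} = - \frac{7}{5} + \frac{6 - 4}{-1} \frac{5}{-11} = - \frac{7}{5} + \left(6 - 4\right) \left(-1\right) 5 \left(- \frac{1}{11}\right) = - \frac{7}{5} + 2 \left(-1\right) \left(- \frac{5}{11}\right) = - \frac{7}{5} - - \frac{10}{11} = - \frac{7}{5} + \frac{10}{11} = - \frac{27}{55}$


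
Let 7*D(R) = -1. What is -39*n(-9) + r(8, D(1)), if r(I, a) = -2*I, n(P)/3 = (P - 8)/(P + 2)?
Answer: -2101/7 ≈ -300.14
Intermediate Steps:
n(P) = 3*(-8 + P)/(2 + P) (n(P) = 3*((P - 8)/(P + 2)) = 3*((-8 + P)/(2 + P)) = 3*(-8 + P)/(2 + P))
D(R) = -⅐ (D(R) = (⅐)*(-1) = -⅐)
-39*n(-9) + r(8, D(1)) = -117*(-8 - 9)/(2 - 9) - 2*8 = -117*(-17)/(-7) - 16 = -117*(-1)*(-17)/7 - 16 = -39*51/7 - 16 = -1989/7 - 16 = -2101/7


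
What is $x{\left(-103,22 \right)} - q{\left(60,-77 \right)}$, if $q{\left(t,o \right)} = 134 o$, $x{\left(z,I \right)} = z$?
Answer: $10215$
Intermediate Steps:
$x{\left(-103,22 \right)} - q{\left(60,-77 \right)} = -103 - 134 \left(-77\right) = -103 - -10318 = -103 + 10318 = 10215$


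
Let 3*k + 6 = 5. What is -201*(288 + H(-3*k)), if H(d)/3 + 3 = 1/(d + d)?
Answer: -112761/2 ≈ -56381.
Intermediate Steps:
k = -⅓ (k = -2 + (⅓)*5 = -2 + 5/3 = -⅓ ≈ -0.33333)
H(d) = -9 + 3/(2*d) (H(d) = -9 + 3/(d + d) = -9 + 3/((2*d)) = -9 + 3*(1/(2*d)) = -9 + 3/(2*d))
-201*(288 + H(-3*k)) = -201*(288 + (-9 + 3/(2*((-3*(-⅓)))))) = -201*(288 + (-9 + (3/2)/1)) = -201*(288 + (-9 + (3/2)*1)) = -201*(288 + (-9 + 3/2)) = -201*(288 - 15/2) = -201*561/2 = -112761/2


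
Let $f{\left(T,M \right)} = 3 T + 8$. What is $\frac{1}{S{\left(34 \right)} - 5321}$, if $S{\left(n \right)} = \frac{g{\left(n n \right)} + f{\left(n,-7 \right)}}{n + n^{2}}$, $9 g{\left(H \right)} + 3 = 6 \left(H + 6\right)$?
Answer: $- \frac{510}{2713331} \approx -0.00018796$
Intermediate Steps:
$f{\left(T,M \right)} = 8 + 3 T$
$g{\left(H \right)} = \frac{11}{3} + \frac{2 H}{3}$ ($g{\left(H \right)} = - \frac{1}{3} + \frac{6 \left(H + 6\right)}{9} = - \frac{1}{3} + \frac{6 \left(6 + H\right)}{9} = - \frac{1}{3} + \frac{36 + 6 H}{9} = - \frac{1}{3} + \left(4 + \frac{2 H}{3}\right) = \frac{11}{3} + \frac{2 H}{3}$)
$S{\left(n \right)} = \frac{\frac{35}{3} + 3 n + \frac{2 n^{2}}{3}}{n + n^{2}}$ ($S{\left(n \right)} = \frac{\left(\frac{11}{3} + \frac{2 n n}{3}\right) + \left(8 + 3 n\right)}{n + n^{2}} = \frac{\left(\frac{11}{3} + \frac{2 n^{2}}{3}\right) + \left(8 + 3 n\right)}{n + n^{2}} = \frac{\frac{35}{3} + 3 n + \frac{2 n^{2}}{3}}{n + n^{2}}$)
$\frac{1}{S{\left(34 \right)} - 5321} = \frac{1}{\frac{35 + 2 \cdot 34^{2} + 9 \cdot 34}{3 \cdot 34 \left(1 + 34\right)} - 5321} = \frac{1}{\frac{1}{3} \cdot \frac{1}{34} \cdot \frac{1}{35} \left(35 + 2 \cdot 1156 + 306\right) - 5321} = \frac{1}{\frac{1}{3} \cdot \frac{1}{34} \cdot \frac{1}{35} \left(35 + 2312 + 306\right) - 5321} = \frac{1}{\frac{1}{3} \cdot \frac{1}{34} \cdot \frac{1}{35} \cdot 2653 - 5321} = \frac{1}{\frac{379}{510} - 5321} = \frac{1}{- \frac{2713331}{510}} = - \frac{510}{2713331}$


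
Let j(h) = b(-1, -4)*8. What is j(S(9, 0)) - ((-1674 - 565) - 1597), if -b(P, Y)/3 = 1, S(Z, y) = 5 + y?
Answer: 3812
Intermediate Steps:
b(P, Y) = -3 (b(P, Y) = -3*1 = -3)
j(h) = -24 (j(h) = -3*8 = -24)
j(S(9, 0)) - ((-1674 - 565) - 1597) = -24 - ((-1674 - 565) - 1597) = -24 - (-2239 - 1597) = -24 - 1*(-3836) = -24 + 3836 = 3812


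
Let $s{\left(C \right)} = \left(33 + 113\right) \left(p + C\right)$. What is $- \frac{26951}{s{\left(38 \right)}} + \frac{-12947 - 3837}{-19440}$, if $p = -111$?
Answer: $\frac{43925707}{12949470} \approx 3.3921$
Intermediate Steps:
$s{\left(C \right)} = -16206 + 146 C$ ($s{\left(C \right)} = \left(33 + 113\right) \left(-111 + C\right) = 146 \left(-111 + C\right) = -16206 + 146 C$)
$- \frac{26951}{s{\left(38 \right)}} + \frac{-12947 - 3837}{-19440} = - \frac{26951}{-16206 + 146 \cdot 38} + \frac{-12947 - 3837}{-19440} = - \frac{26951}{-16206 + 5548} - - \frac{1049}{1215} = - \frac{26951}{-10658} + \frac{1049}{1215} = \left(-26951\right) \left(- \frac{1}{10658}\right) + \frac{1049}{1215} = \frac{26951}{10658} + \frac{1049}{1215} = \frac{43925707}{12949470}$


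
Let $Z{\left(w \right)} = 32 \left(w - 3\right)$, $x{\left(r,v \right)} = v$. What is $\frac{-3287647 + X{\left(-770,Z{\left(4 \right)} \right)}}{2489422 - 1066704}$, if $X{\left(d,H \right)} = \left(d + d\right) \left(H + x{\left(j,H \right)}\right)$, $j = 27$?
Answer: $- \frac{307837}{129338} \approx -2.3801$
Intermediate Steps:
$Z{\left(w \right)} = -96 + 32 w$ ($Z{\left(w \right)} = 32 \left(-3 + w\right) = -96 + 32 w$)
$X{\left(d,H \right)} = 4 H d$ ($X{\left(d,H \right)} = \left(d + d\right) \left(H + H\right) = 2 d 2 H = 4 H d$)
$\frac{-3287647 + X{\left(-770,Z{\left(4 \right)} \right)}}{2489422 - 1066704} = \frac{-3287647 + 4 \left(-96 + 32 \cdot 4\right) \left(-770\right)}{2489422 - 1066704} = \frac{-3287647 + 4 \left(-96 + 128\right) \left(-770\right)}{1422718} = \left(-3287647 + 4 \cdot 32 \left(-770\right)\right) \frac{1}{1422718} = \left(-3287647 - 98560\right) \frac{1}{1422718} = \left(-3386207\right) \frac{1}{1422718} = - \frac{307837}{129338}$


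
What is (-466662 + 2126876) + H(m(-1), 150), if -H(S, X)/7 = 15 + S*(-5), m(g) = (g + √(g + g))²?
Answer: 1660074 - 70*I*√2 ≈ 1.6601e+6 - 98.995*I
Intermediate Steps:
m(g) = (g + √2*√g)² (m(g) = (g + √(2*g))² = (g + √2*√g)²)
H(S, X) = -105 + 35*S (H(S, X) = -7*(15 + S*(-5)) = -7*(15 - 5*S) = -105 + 35*S)
(-466662 + 2126876) + H(m(-1), 150) = (-466662 + 2126876) + (-105 + 35*(-1 + √2*√(-1))²) = 1660214 + (-105 + 35*(-1 + √2*I)²) = 1660214 + (-105 + 35*(-1 + I*√2)²) = 1660109 + 35*(-1 + I*√2)²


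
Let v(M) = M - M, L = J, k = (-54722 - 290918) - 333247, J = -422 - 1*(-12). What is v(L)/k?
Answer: 0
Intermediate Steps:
J = -410 (J = -422 + 12 = -410)
k = -678887 (k = -345640 - 333247 = -678887)
L = -410
v(M) = 0
v(L)/k = 0/(-678887) = 0*(-1/678887) = 0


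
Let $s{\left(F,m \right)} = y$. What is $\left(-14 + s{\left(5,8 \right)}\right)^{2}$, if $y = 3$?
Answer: $121$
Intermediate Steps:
$s{\left(F,m \right)} = 3$
$\left(-14 + s{\left(5,8 \right)}\right)^{2} = \left(-14 + 3\right)^{2} = \left(-11\right)^{2} = 121$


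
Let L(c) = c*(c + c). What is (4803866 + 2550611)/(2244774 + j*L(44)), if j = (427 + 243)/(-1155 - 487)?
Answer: 6038025617/1841662334 ≈ 3.2786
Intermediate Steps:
L(c) = 2*c² (L(c) = c*(2*c) = 2*c²)
j = -335/821 (j = 670/(-1642) = 670*(-1/1642) = -335/821 ≈ -0.40804)
(4803866 + 2550611)/(2244774 + j*L(44)) = (4803866 + 2550611)/(2244774 - 670*44²/821) = 7354477/(2244774 - 670*1936/821) = 7354477/(2244774 - 335/821*3872) = 7354477/(2244774 - 1297120/821) = 7354477/(1841662334/821) = 7354477*(821/1841662334) = 6038025617/1841662334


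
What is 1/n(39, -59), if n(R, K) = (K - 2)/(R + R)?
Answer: -78/61 ≈ -1.2787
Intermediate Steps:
n(R, K) = (-2 + K)/(2*R) (n(R, K) = (-2 + K)/((2*R)) = (-2 + K)*(1/(2*R)) = (-2 + K)/(2*R))
1/n(39, -59) = 1/((½)*(-2 - 59)/39) = 1/((½)*(1/39)*(-61)) = 1/(-61/78) = -78/61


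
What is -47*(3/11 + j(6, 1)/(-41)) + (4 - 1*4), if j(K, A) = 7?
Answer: -2162/451 ≈ -4.7938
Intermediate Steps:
-47*(3/11 + j(6, 1)/(-41)) + (4 - 1*4) = -47*(3/11 + 7/(-41)) + (4 - 1*4) = -47*(3*(1/11) + 7*(-1/41)) + (4 - 4) = -47*(3/11 - 7/41) + 0 = -47*46/451 + 0 = -2162/451 + 0 = -2162/451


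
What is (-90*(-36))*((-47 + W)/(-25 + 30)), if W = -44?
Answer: -58968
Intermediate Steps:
(-90*(-36))*((-47 + W)/(-25 + 30)) = (-90*(-36))*((-47 - 44)/(-25 + 30)) = 3240*(-91/5) = -58968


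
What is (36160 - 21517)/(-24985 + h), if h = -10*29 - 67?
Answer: -14643/25342 ≈ -0.57782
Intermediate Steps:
h = -357 (h = -290 - 67 = -357)
(36160 - 21517)/(-24985 + h) = (36160 - 21517)/(-24985 - 357) = 14643/(-25342) = 14643*(-1/25342) = -14643/25342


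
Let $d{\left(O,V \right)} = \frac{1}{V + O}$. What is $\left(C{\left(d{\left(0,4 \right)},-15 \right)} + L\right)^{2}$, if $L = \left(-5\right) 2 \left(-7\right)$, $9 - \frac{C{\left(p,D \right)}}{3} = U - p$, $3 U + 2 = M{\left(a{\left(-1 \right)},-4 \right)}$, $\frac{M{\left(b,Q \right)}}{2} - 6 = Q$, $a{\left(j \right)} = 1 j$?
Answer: $\frac{146689}{16} \approx 9168.1$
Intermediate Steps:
$a{\left(j \right)} = j$
$d{\left(O,V \right)} = \frac{1}{O + V}$
$M{\left(b,Q \right)} = 12 + 2 Q$
$U = \frac{2}{3}$ ($U = - \frac{2}{3} + \frac{12 + 2 \left(-4\right)}{3} = - \frac{2}{3} + \frac{12 - 8}{3} = - \frac{2}{3} + \frac{1}{3} \cdot 4 = - \frac{2}{3} + \frac{4}{3} = \frac{2}{3} \approx 0.66667$)
$C{\left(p,D \right)} = 25 + 3 p$ ($C{\left(p,D \right)} = 27 - 3 \left(\frac{2}{3} - p\right) = 27 + \left(-2 + 3 p\right) = 25 + 3 p$)
$L = 70$ ($L = \left(-10\right) \left(-7\right) = 70$)
$\left(C{\left(d{\left(0,4 \right)},-15 \right)} + L\right)^{2} = \left(\left(25 + \frac{3}{0 + 4}\right) + 70\right)^{2} = \left(\left(25 + \frac{3}{4}\right) + 70\right)^{2} = \left(\frac{103}{4} + 70\right)^{2} = \left(\frac{383}{4}\right)^{2} = \frac{146689}{16}$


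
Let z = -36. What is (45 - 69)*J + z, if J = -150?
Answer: 3564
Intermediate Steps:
(45 - 69)*J + z = (45 - 69)*(-150) - 36 = -24*(-150) - 36 = 3600 - 36 = 3564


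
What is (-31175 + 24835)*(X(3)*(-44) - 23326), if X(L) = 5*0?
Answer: 147886840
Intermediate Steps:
X(L) = 0
(-31175 + 24835)*(X(3)*(-44) - 23326) = (-31175 + 24835)*(0*(-44) - 23326) = -6340*(0 - 23326) = -6340*(-23326) = 147886840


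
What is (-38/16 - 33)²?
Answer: 80089/64 ≈ 1251.4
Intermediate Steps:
(-38/16 - 33)² = (-38*1/16 - 33)² = (-19/8 - 33)² = (-283/8)² = 80089/64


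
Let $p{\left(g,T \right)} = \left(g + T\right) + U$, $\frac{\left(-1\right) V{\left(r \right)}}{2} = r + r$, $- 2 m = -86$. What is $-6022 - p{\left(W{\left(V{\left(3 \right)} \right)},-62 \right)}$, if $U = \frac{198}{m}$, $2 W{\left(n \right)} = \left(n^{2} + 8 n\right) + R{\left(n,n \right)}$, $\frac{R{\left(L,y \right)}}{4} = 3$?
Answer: $- \frac{257768}{43} \approx -5994.6$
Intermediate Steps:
$m = 43$ ($m = \left(- \frac{1}{2}\right) \left(-86\right) = 43$)
$R{\left(L,y \right)} = 12$ ($R{\left(L,y \right)} = 4 \cdot 3 = 12$)
$V{\left(r \right)} = - 4 r$ ($V{\left(r \right)} = - 2 \left(r + r\right) = - 2 \cdot 2 r = - 4 r$)
$W{\left(n \right)} = 6 + \frac{n^{2}}{2} + 4 n$ ($W{\left(n \right)} = \frac{\left(n^{2} + 8 n\right) + 12}{2} = \frac{12 + n^{2} + 8 n}{2} = 6 + \frac{n^{2}}{2} + 4 n$)
$U = \frac{198}{43} \approx 4.6047$
$p{\left(g,T \right)} = \frac{198}{43} + T + g$ ($p{\left(g,T \right)} = \left(g + T\right) + \frac{198}{43} = \left(T + g\right) + \frac{198}{43} = \frac{198}{43} + T + g$)
$-6022 - p{\left(W{\left(V{\left(3 \right)} \right)},-62 \right)} = -6022 - \left(\frac{198}{43} - 62 + \left(6 + \frac{\left(\left(-4\right) 3\right)^{2}}{2} + 4 \left(\left(-4\right) 3\right)\right)\right) = -6022 - \left(\frac{198}{43} - 62 + \left(6 + \frac{\left(-12\right)^{2}}{2} + 4 \left(-12\right)\right)\right) = -6022 - \left(\frac{198}{43} - 62 + \left(6 + \frac{1}{2} \cdot 144 - 48\right)\right) = -6022 - \left(\frac{198}{43} - 62 + \left(6 + 72 - 48\right)\right) = -6022 - \left(\frac{198}{43} - 62 + 30\right) = -6022 - - \frac{1178}{43} = -6022 + \frac{1178}{43} = - \frac{257768}{43}$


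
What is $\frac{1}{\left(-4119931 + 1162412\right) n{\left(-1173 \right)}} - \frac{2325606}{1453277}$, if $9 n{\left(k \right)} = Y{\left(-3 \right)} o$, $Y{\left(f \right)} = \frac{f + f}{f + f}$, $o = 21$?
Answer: $- \frac{6878024554347}{4298094339763} \approx -1.6003$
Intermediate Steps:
$Y{\left(f \right)} = 1$ ($Y{\left(f \right)} = \frac{2 f}{2 f} = 2 f \frac{1}{2 f} = 1$)
$n{\left(k \right)} = \frac{7}{3}$ ($n{\left(k \right)} = \frac{1 \cdot 21}{9} = \frac{1}{9} \cdot 21 = \frac{7}{3}$)
$\frac{1}{\left(-4119931 + 1162412\right) n{\left(-1173 \right)}} - \frac{2325606}{1453277} = \frac{1}{\left(-4119931 + 1162412\right) \frac{7}{3}} - \frac{2325606}{1453277} = \frac{1}{-2957519} \cdot \frac{3}{7} - \frac{2325606}{1453277} = \left(- \frac{1}{2957519}\right) \frac{3}{7} - \frac{2325606}{1453277} = - \frac{3}{20702633} - \frac{2325606}{1453277} = - \frac{6878024554347}{4298094339763}$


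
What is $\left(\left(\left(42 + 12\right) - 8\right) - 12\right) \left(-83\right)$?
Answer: $-2822$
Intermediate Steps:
$\left(\left(\left(42 + 12\right) - 8\right) - 12\right) \left(-83\right) = \left(\left(54 - 8\right) - 12\right) \left(-83\right) = \left(46 - 12\right) \left(-83\right) = 34 \left(-83\right) = -2822$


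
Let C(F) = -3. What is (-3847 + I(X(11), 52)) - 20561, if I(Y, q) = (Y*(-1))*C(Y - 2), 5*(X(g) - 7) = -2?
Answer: -121941/5 ≈ -24388.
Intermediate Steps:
X(g) = 33/5 (X(g) = 7 + (⅕)*(-2) = 7 - ⅖ = 33/5)
I(Y, q) = 3*Y (I(Y, q) = (Y*(-1))*(-3) = -Y*(-3) = 3*Y)
(-3847 + I(X(11), 52)) - 20561 = (-3847 + 3*(33/5)) - 20561 = (-3847 + 99/5) - 20561 = -19136/5 - 20561 = -121941/5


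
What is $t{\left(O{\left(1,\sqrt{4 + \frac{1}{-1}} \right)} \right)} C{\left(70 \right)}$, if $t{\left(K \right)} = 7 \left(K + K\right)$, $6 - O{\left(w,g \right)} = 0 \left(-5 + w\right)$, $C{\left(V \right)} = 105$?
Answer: $8820$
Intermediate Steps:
$O{\left(w,g \right)} = 6$ ($O{\left(w,g \right)} = 6 - 0 \left(-5 + w\right) = 6 - 0 = 6 + 0 = 6$)
$t{\left(K \right)} = 14 K$ ($t{\left(K \right)} = 7 \cdot 2 K = 14 K$)
$t{\left(O{\left(1,\sqrt{4 + \frac{1}{-1}} \right)} \right)} C{\left(70 \right)} = 14 \cdot 6 \cdot 105 = 84 \cdot 105 = 8820$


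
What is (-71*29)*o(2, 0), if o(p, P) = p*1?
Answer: -4118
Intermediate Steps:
o(p, P) = p
(-71*29)*o(2, 0) = -71*29*2 = -2059*2 = -4118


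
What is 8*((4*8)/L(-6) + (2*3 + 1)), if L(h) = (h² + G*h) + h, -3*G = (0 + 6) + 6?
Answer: 1640/27 ≈ 60.741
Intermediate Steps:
G = -4 (G = -((0 + 6) + 6)/3 = -(6 + 6)/3 = -⅓*12 = -4)
L(h) = h² - 3*h (L(h) = (h² - 4*h) + h = h² - 3*h)
8*((4*8)/L(-6) + (2*3 + 1)) = 8*((4*8)/((-6*(-3 - 6))) + (2*3 + 1)) = 8*(32/((-6*(-9))) + (6 + 1)) = 8*(32/54 + 7) = 8*(32*(1/54) + 7) = 8*(16/27 + 7) = 8*(205/27) = 1640/27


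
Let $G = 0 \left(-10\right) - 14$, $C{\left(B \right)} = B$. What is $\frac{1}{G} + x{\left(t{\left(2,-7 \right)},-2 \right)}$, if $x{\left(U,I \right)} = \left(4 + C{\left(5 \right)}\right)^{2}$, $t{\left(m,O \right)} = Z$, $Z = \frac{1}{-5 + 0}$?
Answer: $\frac{1133}{14} \approx 80.929$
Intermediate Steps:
$Z = - \frac{1}{5}$ ($Z = \frac{1}{-5} = - \frac{1}{5} \approx -0.2$)
$t{\left(m,O \right)} = - \frac{1}{5}$
$x{\left(U,I \right)} = 81$ ($x{\left(U,I \right)} = \left(4 + 5\right)^{2} = 9^{2} = 81$)
$G = -14$ ($G = 0 - 14 = -14$)
$\frac{1}{G} + x{\left(t{\left(2,-7 \right)},-2 \right)} = \frac{1}{-14} + 81 = - \frac{1}{14} + 81 = \frac{1133}{14}$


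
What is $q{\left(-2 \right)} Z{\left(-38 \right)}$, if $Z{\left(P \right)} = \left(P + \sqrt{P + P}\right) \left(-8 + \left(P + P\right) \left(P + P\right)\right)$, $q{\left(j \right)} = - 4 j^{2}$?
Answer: $3506944 - 184576 i \sqrt{19} \approx 3.5069 \cdot 10^{6} - 8.0455 \cdot 10^{5} i$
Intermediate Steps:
$Z{\left(P \right)} = \left(-8 + 4 P^{2}\right) \left(P + \sqrt{2} \sqrt{P}\right)$ ($Z{\left(P \right)} = \left(P + \sqrt{2 P}\right) \left(-8 + 2 P 2 P\right) = \left(P + \sqrt{2} \sqrt{P}\right) \left(-8 + 4 P^{2}\right) = \left(-8 + 4 P^{2}\right) \left(P + \sqrt{2} \sqrt{P}\right)$)
$q{\left(-2 \right)} Z{\left(-38 \right)} = - 4 \left(-2\right)^{2} \left(\left(-8\right) \left(-38\right) + 4 \left(-38\right)^{3} - 8 \sqrt{2} \sqrt{-38} + 4 \sqrt{2} \left(-38\right)^{\frac{5}{2}}\right) = \left(-4\right) 4 \left(304 + 4 \left(-54872\right) - 8 \sqrt{2} i \sqrt{38} + 4 \sqrt{2} \cdot 1444 i \sqrt{38}\right) = - 16 \left(304 - 219488 - 16 i \sqrt{19} + 11552 i \sqrt{19}\right) = - 16 \left(-219184 + 11536 i \sqrt{19}\right) = 3506944 - 184576 i \sqrt{19}$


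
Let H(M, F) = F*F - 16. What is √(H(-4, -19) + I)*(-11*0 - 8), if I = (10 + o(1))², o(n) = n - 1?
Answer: -8*√445 ≈ -168.76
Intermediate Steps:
H(M, F) = -16 + F² (H(M, F) = F² - 16 = -16 + F²)
o(n) = -1 + n
I = 100 (I = (10 + (-1 + 1))² = (10 + 0)² = 10² = 100)
√(H(-4, -19) + I)*(-11*0 - 8) = √((-16 + (-19)²) + 100)*(-11*0 - 8) = √((-16 + 361) + 100)*(0 - 8) = √(345 + 100)*(-8) = √445*(-8) = -8*√445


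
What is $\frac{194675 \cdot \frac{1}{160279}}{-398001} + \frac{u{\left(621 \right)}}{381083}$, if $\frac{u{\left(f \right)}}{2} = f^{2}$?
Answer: $\frac{49200931888818653}{24309742738088157} \approx 2.0239$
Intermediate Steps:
$u{\left(f \right)} = 2 f^{2}$
$\frac{194675 \cdot \frac{1}{160279}}{-398001} + \frac{u{\left(621 \right)}}{381083} = \frac{194675 \cdot \frac{1}{160279}}{-398001} + \frac{2 \cdot 621^{2}}{381083} = 194675 \cdot \frac{1}{160279} \left(- \frac{1}{398001}\right) + 2 \cdot 385641 \cdot \frac{1}{381083} = \frac{194675}{160279} \left(- \frac{1}{398001}\right) + 771282 \cdot \frac{1}{381083} = - \frac{194675}{63791202279} + \frac{771282}{381083} = \frac{49200931888818653}{24309742738088157}$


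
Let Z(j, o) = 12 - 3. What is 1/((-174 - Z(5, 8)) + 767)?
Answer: 1/584 ≈ 0.0017123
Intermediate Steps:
Z(j, o) = 9
1/((-174 - Z(5, 8)) + 767) = 1/((-174 - 1*9) + 767) = 1/((-174 - 9) + 767) = 1/(-183 + 767) = 1/584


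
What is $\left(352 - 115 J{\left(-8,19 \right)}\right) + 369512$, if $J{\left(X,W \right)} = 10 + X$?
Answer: $369634$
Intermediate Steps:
$\left(352 - 115 J{\left(-8,19 \right)}\right) + 369512 = \left(352 - 115 \left(10 - 8\right)\right) + 369512 = \left(352 - 230\right) + 369512 = 122 + 369512 = 369634$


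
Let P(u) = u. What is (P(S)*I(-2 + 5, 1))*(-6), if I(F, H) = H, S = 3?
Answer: -18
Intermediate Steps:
(P(S)*I(-2 + 5, 1))*(-6) = (3*1)*(-6) = 3*(-6) = -18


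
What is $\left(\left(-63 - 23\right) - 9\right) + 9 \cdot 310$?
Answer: $2695$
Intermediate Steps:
$\left(\left(-63 - 23\right) - 9\right) + 9 \cdot 310 = \left(-86 - 9\right) + 2790 = -95 + 2790 = 2695$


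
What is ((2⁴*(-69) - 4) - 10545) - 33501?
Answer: -45154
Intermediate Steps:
((2⁴*(-69) - 4) - 10545) - 33501 = ((16*(-69) - 4) - 10545) - 33501 = ((-1104 - 4) - 10545) - 33501 = (-1108 - 10545) - 33501 = -11653 - 33501 = -45154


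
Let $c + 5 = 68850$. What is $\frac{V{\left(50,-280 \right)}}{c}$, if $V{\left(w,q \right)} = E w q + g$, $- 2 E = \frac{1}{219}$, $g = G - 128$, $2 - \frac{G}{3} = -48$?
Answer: $\frac{11818}{15077055} \approx 0.00078384$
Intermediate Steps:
$G = 150$ ($G = 6 - -144 = 6 + 144 = 150$)
$c = 68845$ ($c = -5 + 68850 = 68845$)
$g = 22$ ($g = 150 - 128 = 22$)
$E = - \frac{1}{438}$ ($E = - \frac{1}{2 \cdot 219} = \left(- \frac{1}{2}\right) \frac{1}{219} = - \frac{1}{438} \approx -0.0022831$)
$V{\left(w,q \right)} = 22 - \frac{q w}{438}$ ($V{\left(w,q \right)} = - \frac{w}{438} q + 22 = - \frac{q w}{438} + 22 = 22 - \frac{q w}{438}$)
$\frac{V{\left(50,-280 \right)}}{c} = \frac{22 - \left(- \frac{140}{219}\right) 50}{68845} = \left(22 + \frac{7000}{219}\right) \frac{1}{68845} = \frac{11818}{219} \cdot \frac{1}{68845} = \frac{11818}{15077055}$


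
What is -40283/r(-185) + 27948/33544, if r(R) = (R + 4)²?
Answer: -108912131/274733746 ≈ -0.39643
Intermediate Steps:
r(R) = (4 + R)²
-40283/r(-185) + 27948/33544 = -40283/(4 - 185)² + 27948/33544 = -40283/((-181)²) + 27948*(1/33544) = -40283/32761 + 6987/8386 = -108912131/274733746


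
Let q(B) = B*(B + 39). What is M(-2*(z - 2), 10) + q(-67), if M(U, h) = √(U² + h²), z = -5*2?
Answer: 1902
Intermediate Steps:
z = -10
q(B) = B*(39 + B)
M(-2*(z - 2), 10) + q(-67) = √((-2*(-10 - 2))² + 10²) - 67*(39 - 67) = √((-2*(-12))² + 100) - 67*(-28) = √(24² + 100) + 1876 = √(576 + 100) + 1876 = √676 + 1876 = 26 + 1876 = 1902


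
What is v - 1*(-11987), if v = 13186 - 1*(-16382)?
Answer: 41555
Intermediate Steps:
v = 29568 (v = 13186 + 16382 = 29568)
v - 1*(-11987) = 29568 - 1*(-11987) = 29568 + 11987 = 41555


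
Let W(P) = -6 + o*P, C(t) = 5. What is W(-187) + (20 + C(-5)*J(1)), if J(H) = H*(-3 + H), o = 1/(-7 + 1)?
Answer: 211/6 ≈ 35.167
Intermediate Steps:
o = -⅙ (o = 1/(-6) = -⅙ ≈ -0.16667)
W(P) = -6 - P/6
W(-187) + (20 + C(-5)*J(1)) = (-6 - ⅙*(-187)) + (20 + 5*(1*(-3 + 1))) = (-6 + 187/6) + (20 + 5*(1*(-2))) = 151/6 + (20 + 5*(-2)) = 151/6 + (20 - 10) = 151/6 + 10 = 211/6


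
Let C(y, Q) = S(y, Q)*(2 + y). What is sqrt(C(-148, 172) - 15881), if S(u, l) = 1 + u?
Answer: sqrt(5581) ≈ 74.706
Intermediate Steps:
C(y, Q) = (1 + y)*(2 + y)
sqrt(C(-148, 172) - 15881) = sqrt((1 - 148)*(2 - 148) - 15881) = sqrt(-147*(-146) - 15881) = sqrt(21462 - 15881) = sqrt(5581)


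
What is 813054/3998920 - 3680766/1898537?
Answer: -6587737835361/3796048790020 ≈ -1.7354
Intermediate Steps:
813054/3998920 - 3680766/1898537 = 813054*(1/3998920) - 3680766*1/1898537 = 406527/1999460 - 3680766/1898537 = -6587737835361/3796048790020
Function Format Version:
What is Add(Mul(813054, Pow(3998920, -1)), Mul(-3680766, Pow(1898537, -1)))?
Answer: Rational(-6587737835361, 3796048790020) ≈ -1.7354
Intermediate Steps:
Add(Mul(813054, Pow(3998920, -1)), Mul(-3680766, Pow(1898537, -1))) = Add(Mul(813054, Rational(1, 3998920)), Mul(-3680766, Rational(1, 1898537))) = Add(Rational(406527, 1999460), Rational(-3680766, 1898537)) = Rational(-6587737835361, 3796048790020)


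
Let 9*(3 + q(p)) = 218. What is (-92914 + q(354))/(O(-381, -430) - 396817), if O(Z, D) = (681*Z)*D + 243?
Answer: -836035/1000544904 ≈ -0.00083558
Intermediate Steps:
q(p) = 191/9 (q(p) = -3 + (1/9)*218 = -3 + 218/9 = 191/9)
O(Z, D) = 243 + 681*D*Z (O(Z, D) = 681*D*Z + 243 = 243 + 681*D*Z)
(-92914 + q(354))/(O(-381, -430) - 396817) = (-92914 + 191/9)/((243 + 681*(-430)*(-381)) - 396817) = -836035/(9*((243 + 111568230) - 396817)) = -836035/(9*(111568473 - 396817)) = -836035/9/111171656 = -836035/9*1/111171656 = -836035/1000544904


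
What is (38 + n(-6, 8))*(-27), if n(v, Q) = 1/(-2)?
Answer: -2025/2 ≈ -1012.5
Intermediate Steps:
n(v, Q) = -½
(38 + n(-6, 8))*(-27) = (38 - ½)*(-27) = (75/2)*(-27) = -2025/2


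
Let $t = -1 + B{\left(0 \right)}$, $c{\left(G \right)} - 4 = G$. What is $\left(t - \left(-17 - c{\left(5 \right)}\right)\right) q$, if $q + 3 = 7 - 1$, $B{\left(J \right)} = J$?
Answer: $75$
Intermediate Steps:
$c{\left(G \right)} = 4 + G$
$q = 3$ ($q = -3 + \left(7 - 1\right) = -3 + 6 = 3$)
$t = -1$ ($t = -1 + 0 = -1$)
$\left(t - \left(-17 - c{\left(5 \right)}\right)\right) q = \left(-1 + \left(\left(\left(\left(4 + 5\right) + \left(\left(-2 + 6\right) + 5\right)\right) + \left(1 + 5\right)\right) - -2\right)\right) 3 = \left(-1 + \left(\left(\left(9 + \left(4 + 5\right)\right) + 6\right) + 2\right)\right) 3 = \left(-1 + \left(\left(\left(9 + 9\right) + 6\right) + 2\right)\right) 3 = \left(-1 + \left(\left(18 + 6\right) + 2\right)\right) 3 = \left(-1 + \left(24 + 2\right)\right) 3 = \left(-1 + 26\right) 3 = 25 \cdot 3 = 75$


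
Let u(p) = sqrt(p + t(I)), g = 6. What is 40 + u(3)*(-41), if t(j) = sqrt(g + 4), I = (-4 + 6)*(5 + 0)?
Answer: 40 - 41*sqrt(3 + sqrt(10)) ≈ -61.778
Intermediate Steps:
I = 10 (I = 2*5 = 10)
t(j) = sqrt(10) (t(j) = sqrt(6 + 4) = sqrt(10))
u(p) = sqrt(p + sqrt(10))
40 + u(3)*(-41) = 40 + sqrt(3 + sqrt(10))*(-41) = 40 - 41*sqrt(3 + sqrt(10))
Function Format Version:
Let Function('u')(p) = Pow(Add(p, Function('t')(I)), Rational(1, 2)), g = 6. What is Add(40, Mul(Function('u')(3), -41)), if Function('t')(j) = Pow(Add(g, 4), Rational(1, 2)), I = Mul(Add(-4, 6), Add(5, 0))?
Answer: Add(40, Mul(-41, Pow(Add(3, Pow(10, Rational(1, 2))), Rational(1, 2)))) ≈ -61.778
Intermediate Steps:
I = 10 (I = Mul(2, 5) = 10)
Function('t')(j) = Pow(10, Rational(1, 2)) (Function('t')(j) = Pow(Add(6, 4), Rational(1, 2)) = Pow(10, Rational(1, 2)))
Function('u')(p) = Pow(Add(p, Pow(10, Rational(1, 2))), Rational(1, 2))
Add(40, Mul(Function('u')(3), -41)) = Add(40, Mul(Pow(Add(3, Pow(10, Rational(1, 2))), Rational(1, 2)), -41)) = Add(40, Mul(-41, Pow(Add(3, Pow(10, Rational(1, 2))), Rational(1, 2))))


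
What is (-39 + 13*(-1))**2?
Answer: 2704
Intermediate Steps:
(-39 + 13*(-1))**2 = (-39 - 13)**2 = (-52)**2 = 2704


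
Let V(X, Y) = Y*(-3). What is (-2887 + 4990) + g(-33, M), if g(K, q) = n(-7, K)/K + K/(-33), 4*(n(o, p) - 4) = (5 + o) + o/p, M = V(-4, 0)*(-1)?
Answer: 9164555/4356 ≈ 2103.9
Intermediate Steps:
V(X, Y) = -3*Y
M = 0 (M = -3*0*(-1) = 0*(-1) = 0)
n(o, p) = 21/4 + o/4 + o/(4*p) (n(o, p) = 4 + ((5 + o) + o/p)/4 = 4 + (5 + o + o/p)/4 = 4 + (5/4 + o/4 + o/(4*p)) = 21/4 + o/4 + o/(4*p))
g(K, q) = -K/33 + (-7 + 14*K)/(4*K²) (g(K, q) = ((-7 + K*(21 - 7))/(4*K))/K + K/(-33) = ((-7 + K*14)/(4*K))/K + K*(-1/33) = ((-7 + 14*K)/(4*K))/K - K/33 = (-7 + 14*K)/(4*K²) - K/33 = -K/33 + (-7 + 14*K)/(4*K²))
(-2887 + 4990) + g(-33, M) = (-2887 + 4990) + (1/132)*(-231 - 4*(-33)³ + 462*(-33))/(-33)² = 2103 + (1/132)*(1/1089)*(-231 - 4*(-35937) - 15246) = 2103 + (1/132)*(1/1089)*(-231 + 143748 - 15246) = 2103 + (1/132)*(1/1089)*128271 = 2103 + 3887/4356 = 9164555/4356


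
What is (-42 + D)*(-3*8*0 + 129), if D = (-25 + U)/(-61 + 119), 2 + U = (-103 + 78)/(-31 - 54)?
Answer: -2700357/493 ≈ -5477.4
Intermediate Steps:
U = -29/17 (U = -2 + (-103 + 78)/(-31 - 54) = -2 - 25/(-85) = -2 - 25*(-1/85) = -2 + 5/17 = -29/17 ≈ -1.7059)
D = -227/493 (D = (-25 - 29/17)/(-61 + 119) = -454/17/58 = -454/17*1/58 = -227/493 ≈ -0.46045)
(-42 + D)*(-3*8*0 + 129) = (-42 - 227/493)*(-3*8*0 + 129) = -20933*(-24*0 + 129)/493 = -20933*(0 + 129)/493 = -20933/493*129 = -2700357/493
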